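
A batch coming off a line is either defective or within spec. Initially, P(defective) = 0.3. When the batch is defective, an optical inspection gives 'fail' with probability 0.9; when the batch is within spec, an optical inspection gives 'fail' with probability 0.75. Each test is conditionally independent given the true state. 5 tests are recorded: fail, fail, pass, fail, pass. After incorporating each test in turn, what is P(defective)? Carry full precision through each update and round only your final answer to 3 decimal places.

0.106

After 'fail': P(defective) = 0.9·0.3000 / (0.9·0.3000 + 0.75·0.7000) ≈ 0.3396
After 'fail': P(defective) = 0.9·0.3396 / (0.9·0.3396 + 0.75·0.6604) ≈ 0.3816
After 'pass': P(defective) = 0.1·0.3816 / (0.1·0.3816 + 0.25·0.6184) ≈ 0.1980
After 'fail': P(defective) = 0.9·0.1980 / (0.9·0.1980 + 0.75·0.8020) ≈ 0.2285
After 'pass': P(defective) = 0.1·0.2285 / (0.1·0.2285 + 0.25·0.7715) ≈ 0.1059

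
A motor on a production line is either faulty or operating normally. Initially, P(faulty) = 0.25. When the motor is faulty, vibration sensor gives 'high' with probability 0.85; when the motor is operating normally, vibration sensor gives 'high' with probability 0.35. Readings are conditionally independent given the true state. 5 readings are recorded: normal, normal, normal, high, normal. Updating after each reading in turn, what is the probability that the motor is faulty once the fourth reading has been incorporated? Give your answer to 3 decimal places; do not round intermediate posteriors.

0.010

After 'normal': P(faulty) = 0.15·0.2500 / (0.15·0.2500 + 0.65·0.7500) ≈ 0.0714
After 'normal': P(faulty) = 0.15·0.0714 / (0.15·0.0714 + 0.65·0.9286) ≈ 0.0174
After 'normal': P(faulty) = 0.15·0.0174 / (0.15·0.0174 + 0.65·0.9826) ≈ 0.0041
After 'high': P(faulty) = 0.85·0.0041 / (0.85·0.0041 + 0.35·0.9959) ≈ 0.0099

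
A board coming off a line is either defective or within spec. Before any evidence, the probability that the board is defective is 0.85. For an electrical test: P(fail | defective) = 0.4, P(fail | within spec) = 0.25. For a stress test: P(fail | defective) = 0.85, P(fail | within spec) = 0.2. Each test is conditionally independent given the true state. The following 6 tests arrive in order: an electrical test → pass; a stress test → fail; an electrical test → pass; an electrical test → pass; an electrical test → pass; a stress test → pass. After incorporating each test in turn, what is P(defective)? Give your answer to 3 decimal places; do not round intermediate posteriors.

0.649

Each posterior becomes the prior for the next update.
After an electrical test='pass': P(defective) = 0.6·0.8500 / (0.6·0.8500 + 0.75·0.1500) ≈ 0.8193
After a stress test='fail': P(defective) = 0.85·0.8193 / (0.85·0.8193 + 0.2·0.1807) ≈ 0.9507
After an electrical test='pass': P(defective) = 0.6·0.9507 / (0.6·0.9507 + 0.75·0.0493) ≈ 0.9391
After an electrical test='pass': P(defective) = 0.6·0.9391 / (0.6·0.9391 + 0.75·0.0609) ≈ 0.9250
After an electrical test='pass': P(defective) = 0.6·0.9250 / (0.6·0.9250 + 0.75·0.0750) ≈ 0.9080
After a stress test='pass': P(defective) = 0.15·0.9080 / (0.15·0.9080 + 0.8·0.0920) ≈ 0.6491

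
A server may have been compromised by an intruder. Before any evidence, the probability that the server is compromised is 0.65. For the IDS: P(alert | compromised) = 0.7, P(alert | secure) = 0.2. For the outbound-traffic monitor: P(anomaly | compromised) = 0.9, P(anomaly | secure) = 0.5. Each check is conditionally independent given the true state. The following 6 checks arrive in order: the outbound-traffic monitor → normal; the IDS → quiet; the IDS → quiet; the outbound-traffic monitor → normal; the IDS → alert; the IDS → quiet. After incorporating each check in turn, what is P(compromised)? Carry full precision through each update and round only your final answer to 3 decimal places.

0.014

After the outbound-traffic monitor='normal': P(compromised) = 0.1·0.6500 / (0.1·0.6500 + 0.5·0.3500) ≈ 0.2708
After the IDS='quiet': P(compromised) = 0.3·0.2708 / (0.3·0.2708 + 0.8·0.7292) ≈ 0.1223
After the IDS='quiet': P(compromised) = 0.3·0.1223 / (0.3·0.1223 + 0.8·0.8777) ≈ 0.0496
After the outbound-traffic monitor='normal': P(compromised) = 0.1·0.0496 / (0.1·0.0496 + 0.5·0.9504) ≈ 0.0103
After the IDS='alert': P(compromised) = 0.7·0.0103 / (0.7·0.0103 + 0.2·0.9897) ≈ 0.0353
After the IDS='quiet': P(compromised) = 0.3·0.0353 / (0.3·0.0353 + 0.8·0.9647) ≈ 0.0135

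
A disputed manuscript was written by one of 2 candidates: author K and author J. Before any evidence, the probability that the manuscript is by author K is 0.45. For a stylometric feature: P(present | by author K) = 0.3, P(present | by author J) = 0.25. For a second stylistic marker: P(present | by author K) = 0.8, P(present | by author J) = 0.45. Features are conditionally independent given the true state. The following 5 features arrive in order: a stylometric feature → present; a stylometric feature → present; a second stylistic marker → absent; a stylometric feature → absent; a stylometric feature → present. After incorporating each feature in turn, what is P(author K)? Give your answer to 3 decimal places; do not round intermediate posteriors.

0.324

After a stylometric feature='present': P(author K) = 0.3·0.4500 / (0.3·0.4500 + 0.25·0.5500) ≈ 0.4954
After a stylometric feature='present': P(author K) = 0.3·0.4954 / (0.3·0.4954 + 0.25·0.5046) ≈ 0.5409
After a second stylistic marker='absent': P(author K) = 0.2·0.5409 / (0.2·0.5409 + 0.55·0.4591) ≈ 0.2999
After a stylometric feature='absent': P(author K) = 0.7·0.2999 / (0.7·0.2999 + 0.75·0.7001) ≈ 0.2856
After a stylometric feature='present': P(author K) = 0.3·0.2856 / (0.3·0.2856 + 0.25·0.7144) ≈ 0.3243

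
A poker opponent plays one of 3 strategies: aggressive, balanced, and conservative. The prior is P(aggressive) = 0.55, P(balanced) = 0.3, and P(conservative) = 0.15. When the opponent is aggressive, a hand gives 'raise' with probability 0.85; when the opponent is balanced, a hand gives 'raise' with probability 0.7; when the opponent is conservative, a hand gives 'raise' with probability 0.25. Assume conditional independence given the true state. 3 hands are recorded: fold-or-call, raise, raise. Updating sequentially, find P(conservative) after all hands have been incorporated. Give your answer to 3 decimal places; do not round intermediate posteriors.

After 'fold-or-call': normaliser = 0.15·0.5500 + 0.3·0.3000 + 0.75·0.1500; P(aggressive) ≈ 0.2895, P(balanced) ≈ 0.3158, P(conservative) ≈ 0.3947
After 'raise': normaliser = 0.85·0.2895 + 0.7·0.3158 + 0.25·0.3947; P(aggressive) ≈ 0.4349, P(balanced) ≈ 0.3907, P(conservative) ≈ 0.1744
After 'raise': normaliser = 0.85·0.4349 + 0.7·0.3907 + 0.25·0.1744; P(aggressive) ≈ 0.5383, P(balanced) ≈ 0.3982, P(conservative) ≈ 0.0635

0.063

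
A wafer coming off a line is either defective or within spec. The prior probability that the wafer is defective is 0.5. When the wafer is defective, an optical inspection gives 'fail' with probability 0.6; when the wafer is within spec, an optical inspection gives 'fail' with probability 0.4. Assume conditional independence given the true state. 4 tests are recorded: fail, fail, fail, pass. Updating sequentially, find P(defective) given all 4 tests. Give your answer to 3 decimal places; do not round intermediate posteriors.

0.692

After 'fail': P(defective) = 0.6·0.5000 / (0.6·0.5000 + 0.4·0.5000) ≈ 0.6000
After 'fail': P(defective) = 0.6·0.6000 / (0.6·0.6000 + 0.4·0.4000) ≈ 0.6923
After 'fail': P(defective) = 0.6·0.6923 / (0.6·0.6923 + 0.4·0.3077) ≈ 0.7714
After 'pass': P(defective) = 0.4·0.7714 / (0.4·0.7714 + 0.6·0.2286) ≈ 0.6923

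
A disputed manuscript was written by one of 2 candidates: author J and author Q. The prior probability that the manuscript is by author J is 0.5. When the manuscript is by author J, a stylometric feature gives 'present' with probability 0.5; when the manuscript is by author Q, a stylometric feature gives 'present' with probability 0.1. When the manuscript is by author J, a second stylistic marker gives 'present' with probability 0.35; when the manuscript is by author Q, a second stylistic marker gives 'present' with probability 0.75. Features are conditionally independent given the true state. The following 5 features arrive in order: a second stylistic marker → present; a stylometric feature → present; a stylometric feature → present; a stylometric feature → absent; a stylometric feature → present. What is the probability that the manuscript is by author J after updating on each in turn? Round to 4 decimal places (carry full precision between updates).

0.9701

Each posterior becomes the prior for the next update.
After a second stylistic marker='present': P(author J) = 0.35·0.5000 / (0.35·0.5000 + 0.75·0.5000) ≈ 0.3182
After a stylometric feature='present': P(author J) = 0.5·0.3182 / (0.5·0.3182 + 0.1·0.6818) ≈ 0.7000
After a stylometric feature='present': P(author J) = 0.5·0.7000 / (0.5·0.7000 + 0.1·0.3000) ≈ 0.9211
After a stylometric feature='absent': P(author J) = 0.5·0.9211 / (0.5·0.9211 + 0.9·0.0789) ≈ 0.8663
After a stylometric feature='present': P(author J) = 0.5·0.8663 / (0.5·0.8663 + 0.1·0.1337) ≈ 0.9701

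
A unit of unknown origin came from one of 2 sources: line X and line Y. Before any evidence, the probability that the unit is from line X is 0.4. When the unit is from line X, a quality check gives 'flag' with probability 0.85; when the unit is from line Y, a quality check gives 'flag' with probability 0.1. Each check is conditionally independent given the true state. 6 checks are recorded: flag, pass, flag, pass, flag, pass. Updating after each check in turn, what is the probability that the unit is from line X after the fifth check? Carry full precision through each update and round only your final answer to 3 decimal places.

Apply Bayes' rule sequentially, carrying P(line X) forward.
After 'flag': P(line X) = 0.85·0.4000 / (0.85·0.4000 + 0.1·0.6000) ≈ 0.8500
After 'pass': P(line X) = 0.15·0.8500 / (0.15·0.8500 + 0.9·0.1500) ≈ 0.4857
After 'flag': P(line X) = 0.85·0.4857 / (0.85·0.4857 + 0.1·0.5143) ≈ 0.8892
After 'pass': P(line X) = 0.15·0.8892 / (0.15·0.8892 + 0.9·0.1108) ≈ 0.5723
After 'flag': P(line X) = 0.85·0.5723 / (0.85·0.5723 + 0.1·0.4277) ≈ 0.9192

0.919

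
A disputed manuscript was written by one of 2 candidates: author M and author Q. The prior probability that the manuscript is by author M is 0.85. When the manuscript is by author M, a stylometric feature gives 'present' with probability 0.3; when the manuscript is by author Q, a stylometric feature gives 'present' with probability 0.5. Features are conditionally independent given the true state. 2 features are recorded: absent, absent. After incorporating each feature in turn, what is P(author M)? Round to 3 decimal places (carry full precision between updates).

After 'absent': P(author M) = 0.7·0.8500 / (0.7·0.8500 + 0.5·0.1500) ≈ 0.8881
After 'absent': P(author M) = 0.7·0.8881 / (0.7·0.8881 + 0.5·0.1119) ≈ 0.9174

0.917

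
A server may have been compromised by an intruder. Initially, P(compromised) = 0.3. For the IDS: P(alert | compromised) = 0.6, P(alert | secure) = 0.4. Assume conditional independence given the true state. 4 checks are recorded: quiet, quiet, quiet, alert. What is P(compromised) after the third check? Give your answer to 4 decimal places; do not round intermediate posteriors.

0.1127

After 'quiet': P(compromised) = 0.4·0.3000 / (0.4·0.3000 + 0.6·0.7000) ≈ 0.2222
After 'quiet': P(compromised) = 0.4·0.2222 / (0.4·0.2222 + 0.6·0.7778) ≈ 0.1600
After 'quiet': P(compromised) = 0.4·0.1600 / (0.4·0.1600 + 0.6·0.8400) ≈ 0.1127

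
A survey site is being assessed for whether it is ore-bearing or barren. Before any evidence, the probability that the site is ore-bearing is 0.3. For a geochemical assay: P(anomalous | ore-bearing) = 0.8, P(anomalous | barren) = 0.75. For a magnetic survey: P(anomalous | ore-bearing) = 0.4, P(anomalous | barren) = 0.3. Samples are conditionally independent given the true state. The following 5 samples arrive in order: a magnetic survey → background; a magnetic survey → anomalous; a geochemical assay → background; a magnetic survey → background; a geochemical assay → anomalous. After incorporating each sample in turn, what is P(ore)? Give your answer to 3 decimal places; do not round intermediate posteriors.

0.264

After a magnetic survey='background': P(ore) = 0.6·0.3000 / (0.6·0.3000 + 0.7·0.7000) ≈ 0.2687
After a magnetic survey='anomalous': P(ore) = 0.4·0.2687 / (0.4·0.2687 + 0.3·0.7313) ≈ 0.3288
After a geochemical assay='background': P(ore) = 0.2·0.3288 / (0.2·0.3288 + 0.25·0.6712) ≈ 0.2815
After a magnetic survey='background': P(ore) = 0.6·0.2815 / (0.6·0.2815 + 0.7·0.7185) ≈ 0.2514
After a geochemical assay='anomalous': P(ore) = 0.8·0.2514 / (0.8·0.2514 + 0.75·0.7486) ≈ 0.2638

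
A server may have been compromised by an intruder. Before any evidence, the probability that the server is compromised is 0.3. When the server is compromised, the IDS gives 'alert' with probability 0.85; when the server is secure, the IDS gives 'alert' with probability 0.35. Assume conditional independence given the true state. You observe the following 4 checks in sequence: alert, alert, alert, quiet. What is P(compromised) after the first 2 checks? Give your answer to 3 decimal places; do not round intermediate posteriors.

0.717

Each posterior becomes the prior for the next update.
After 'alert': P(compromised) = 0.85·0.3000 / (0.85·0.3000 + 0.35·0.7000) ≈ 0.5100
After 'alert': P(compromised) = 0.85·0.5100 / (0.85·0.5100 + 0.35·0.4900) ≈ 0.7165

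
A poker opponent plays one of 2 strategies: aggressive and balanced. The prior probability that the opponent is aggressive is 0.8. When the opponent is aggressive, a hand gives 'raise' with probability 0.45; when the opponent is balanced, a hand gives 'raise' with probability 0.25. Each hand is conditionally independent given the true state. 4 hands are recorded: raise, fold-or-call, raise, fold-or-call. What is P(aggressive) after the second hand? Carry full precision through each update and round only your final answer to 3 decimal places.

0.841

After 'raise': P(aggressive) = 0.45·0.8000 / (0.45·0.8000 + 0.25·0.2000) ≈ 0.8780
After 'fold-or-call': P(aggressive) = 0.55·0.8780 / (0.55·0.8780 + 0.75·0.1220) ≈ 0.8408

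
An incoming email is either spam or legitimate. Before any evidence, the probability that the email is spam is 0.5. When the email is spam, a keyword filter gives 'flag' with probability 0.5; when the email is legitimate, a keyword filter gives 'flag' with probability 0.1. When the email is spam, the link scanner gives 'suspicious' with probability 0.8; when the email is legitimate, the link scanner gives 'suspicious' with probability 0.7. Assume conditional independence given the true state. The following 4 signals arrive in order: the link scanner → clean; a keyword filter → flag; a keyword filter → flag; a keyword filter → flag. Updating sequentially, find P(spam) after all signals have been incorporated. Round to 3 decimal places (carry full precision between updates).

After the link scanner='clean': P(spam) = 0.2·0.5000 / (0.2·0.5000 + 0.3·0.5000) ≈ 0.4000
After a keyword filter='flag': P(spam) = 0.5·0.4000 / (0.5·0.4000 + 0.1·0.6000) ≈ 0.7692
After a keyword filter='flag': P(spam) = 0.5·0.7692 / (0.5·0.7692 + 0.1·0.2308) ≈ 0.9434
After a keyword filter='flag': P(spam) = 0.5·0.9434 / (0.5·0.9434 + 0.1·0.0566) ≈ 0.9881

0.988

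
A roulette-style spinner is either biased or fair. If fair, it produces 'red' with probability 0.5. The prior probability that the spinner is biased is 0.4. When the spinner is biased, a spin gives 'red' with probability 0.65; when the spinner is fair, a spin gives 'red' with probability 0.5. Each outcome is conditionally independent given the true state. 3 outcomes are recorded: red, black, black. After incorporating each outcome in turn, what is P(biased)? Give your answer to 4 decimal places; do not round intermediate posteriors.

Apply Bayes' rule sequentially, carrying P(biased) forward.
After 'red': P(biased) = 0.65·0.4000 / (0.65·0.4000 + 0.5·0.6000) ≈ 0.4643
After 'black': P(biased) = 0.35·0.4643 / (0.35·0.4643 + 0.5·0.5357) ≈ 0.3776
After 'black': P(biased) = 0.35·0.3776 / (0.35·0.3776 + 0.5·0.6224) ≈ 0.2981

0.2981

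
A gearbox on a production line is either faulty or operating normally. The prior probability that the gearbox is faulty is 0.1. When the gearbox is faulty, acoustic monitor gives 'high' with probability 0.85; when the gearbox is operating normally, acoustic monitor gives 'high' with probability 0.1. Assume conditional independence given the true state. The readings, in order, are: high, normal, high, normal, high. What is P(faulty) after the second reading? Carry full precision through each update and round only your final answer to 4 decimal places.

0.1360

Apply Bayes' rule sequentially, carrying P(faulty) forward.
After 'high': P(faulty) = 0.85·0.1000 / (0.85·0.1000 + 0.1·0.9000) ≈ 0.4857
After 'normal': P(faulty) = 0.15·0.4857 / (0.15·0.4857 + 0.9·0.5143) ≈ 0.1360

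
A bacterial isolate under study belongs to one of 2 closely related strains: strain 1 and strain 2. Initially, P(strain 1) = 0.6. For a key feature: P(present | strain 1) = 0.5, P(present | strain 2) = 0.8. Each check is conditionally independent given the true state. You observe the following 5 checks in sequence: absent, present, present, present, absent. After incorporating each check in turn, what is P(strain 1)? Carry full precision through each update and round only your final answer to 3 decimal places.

Apply Bayes' rule sequentially, carrying P(strain 1) forward.
After 'absent': P(strain 1) = 0.5·0.6000 / (0.5·0.6000 + 0.2·0.4000) ≈ 0.7895
After 'present': P(strain 1) = 0.5·0.7895 / (0.5·0.7895 + 0.8·0.2105) ≈ 0.7009
After 'present': P(strain 1) = 0.5·0.7009 / (0.5·0.7009 + 0.8·0.2991) ≈ 0.5943
After 'present': P(strain 1) = 0.5·0.5943 / (0.5·0.5943 + 0.8·0.4057) ≈ 0.4780
After 'absent': P(strain 1) = 0.5·0.4780 / (0.5·0.4780 + 0.2·0.5220) ≈ 0.6959

0.696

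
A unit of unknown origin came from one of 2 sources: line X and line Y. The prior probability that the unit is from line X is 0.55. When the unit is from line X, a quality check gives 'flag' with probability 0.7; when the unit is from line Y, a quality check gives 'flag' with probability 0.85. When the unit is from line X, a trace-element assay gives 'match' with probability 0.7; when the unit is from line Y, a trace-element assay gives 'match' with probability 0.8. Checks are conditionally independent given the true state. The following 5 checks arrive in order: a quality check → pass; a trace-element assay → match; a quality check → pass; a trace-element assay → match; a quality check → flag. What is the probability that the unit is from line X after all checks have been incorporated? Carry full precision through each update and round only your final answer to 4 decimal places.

After a quality check='pass': P(line X) = 0.3·0.5500 / (0.3·0.5500 + 0.15·0.4500) ≈ 0.7097
After a trace-element assay='match': P(line X) = 0.7·0.7097 / (0.7·0.7097 + 0.8·0.2903) ≈ 0.6814
After a quality check='pass': P(line X) = 0.3·0.6814 / (0.3·0.6814 + 0.15·0.3186) ≈ 0.8105
After a trace-element assay='match': P(line X) = 0.7·0.8105 / (0.7·0.8105 + 0.8·0.1895) ≈ 0.7892
After a quality check='flag': P(line X) = 0.7·0.7892 / (0.7·0.7892 + 0.85·0.2108) ≈ 0.7551

0.7551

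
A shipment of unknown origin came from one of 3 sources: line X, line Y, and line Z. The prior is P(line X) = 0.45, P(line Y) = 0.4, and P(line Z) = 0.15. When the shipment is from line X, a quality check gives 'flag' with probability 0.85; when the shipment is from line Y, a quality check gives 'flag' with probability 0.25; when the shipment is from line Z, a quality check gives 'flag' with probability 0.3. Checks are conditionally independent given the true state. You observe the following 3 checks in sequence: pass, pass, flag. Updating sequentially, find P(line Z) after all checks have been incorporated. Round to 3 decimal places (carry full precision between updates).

0.254

After 'pass': normaliser = 0.15·0.4500 + 0.75·0.4000 + 0.7·0.1500; P(line X) ≈ 0.1429, P(line Y) ≈ 0.6349, P(line Z) ≈ 0.2222
After 'pass': normaliser = 0.15·0.1429 + 0.75·0.6349 + 0.7·0.2222; P(line X) ≈ 0.0328, P(line Y) ≈ 0.7290, P(line Z) ≈ 0.2382
After 'flag': normaliser = 0.85·0.0328 + 0.25·0.7290 + 0.3·0.2382; P(line X) ≈ 0.0990, P(line Y) ≈ 0.6472, P(line Z) ≈ 0.2537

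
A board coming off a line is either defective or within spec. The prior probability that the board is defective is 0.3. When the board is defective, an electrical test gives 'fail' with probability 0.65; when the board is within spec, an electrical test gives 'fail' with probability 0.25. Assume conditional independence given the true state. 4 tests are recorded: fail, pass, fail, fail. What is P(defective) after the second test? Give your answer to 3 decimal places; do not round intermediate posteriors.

0.342

After 'fail': P(defective) = 0.65·0.3000 / (0.65·0.3000 + 0.25·0.7000) ≈ 0.5270
After 'pass': P(defective) = 0.35·0.5270 / (0.35·0.5270 + 0.75·0.4730) ≈ 0.3421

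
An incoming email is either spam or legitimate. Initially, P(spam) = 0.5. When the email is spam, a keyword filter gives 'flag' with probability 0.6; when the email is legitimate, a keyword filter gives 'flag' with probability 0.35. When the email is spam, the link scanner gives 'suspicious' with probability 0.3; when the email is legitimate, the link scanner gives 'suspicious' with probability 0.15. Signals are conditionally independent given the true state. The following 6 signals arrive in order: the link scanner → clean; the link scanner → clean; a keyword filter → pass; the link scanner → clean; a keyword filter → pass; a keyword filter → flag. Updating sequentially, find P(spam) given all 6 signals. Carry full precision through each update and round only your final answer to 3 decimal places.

0.266

After the link scanner='clean': P(spam) = 0.7·0.5000 / (0.7·0.5000 + 0.85·0.5000) ≈ 0.4516
After the link scanner='clean': P(spam) = 0.7·0.4516 / (0.7·0.4516 + 0.85·0.5484) ≈ 0.4041
After a keyword filter='pass': P(spam) = 0.4·0.4041 / (0.4·0.4041 + 0.65·0.5959) ≈ 0.2945
After the link scanner='clean': P(spam) = 0.7·0.2945 / (0.7·0.2945 + 0.85·0.7055) ≈ 0.2558
After a keyword filter='pass': P(spam) = 0.4·0.2558 / (0.4·0.2558 + 0.65·0.7442) ≈ 0.1746
After a keyword filter='flag': P(spam) = 0.6·0.1746 / (0.6·0.1746 + 0.35·0.8254) ≈ 0.2661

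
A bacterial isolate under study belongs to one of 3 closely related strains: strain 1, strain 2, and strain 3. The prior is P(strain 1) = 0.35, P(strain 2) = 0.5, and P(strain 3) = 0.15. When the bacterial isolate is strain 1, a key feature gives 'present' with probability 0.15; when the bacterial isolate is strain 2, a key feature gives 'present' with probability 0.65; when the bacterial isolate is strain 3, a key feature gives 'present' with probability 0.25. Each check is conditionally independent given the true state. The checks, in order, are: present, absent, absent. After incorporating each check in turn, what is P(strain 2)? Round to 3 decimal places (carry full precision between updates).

0.403

After 'present': normaliser = 0.15·0.3500 + 0.65·0.5000 + 0.25·0.1500; P(strain 1) ≈ 0.1265, P(strain 2) ≈ 0.7831, P(strain 3) ≈ 0.0904
After 'absent': normaliser = 0.85·0.1265 + 0.35·0.7831 + 0.75·0.0904; P(strain 1) ≈ 0.2393, P(strain 2) ≈ 0.6099, P(strain 3) ≈ 0.1508
After 'absent': normaliser = 0.85·0.2393 + 0.35·0.6099 + 0.75·0.1508; P(strain 1) ≈ 0.3838, P(strain 2) ≈ 0.4028, P(strain 3) ≈ 0.2134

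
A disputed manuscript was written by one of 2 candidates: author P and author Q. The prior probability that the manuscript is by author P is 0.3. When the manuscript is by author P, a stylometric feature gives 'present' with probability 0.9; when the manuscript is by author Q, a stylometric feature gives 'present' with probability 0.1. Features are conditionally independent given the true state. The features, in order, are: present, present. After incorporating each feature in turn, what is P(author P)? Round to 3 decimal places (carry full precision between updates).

0.972

After 'present': P(author P) = 0.9·0.3000 / (0.9·0.3000 + 0.1·0.7000) ≈ 0.7941
After 'present': P(author P) = 0.9·0.7941 / (0.9·0.7941 + 0.1·0.2059) ≈ 0.9720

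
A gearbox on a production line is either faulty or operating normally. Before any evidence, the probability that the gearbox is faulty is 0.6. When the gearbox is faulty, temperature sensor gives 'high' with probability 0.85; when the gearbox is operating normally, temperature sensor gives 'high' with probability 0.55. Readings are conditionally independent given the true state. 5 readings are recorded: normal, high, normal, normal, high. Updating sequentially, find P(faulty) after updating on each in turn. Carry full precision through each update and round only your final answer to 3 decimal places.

After 'normal': P(faulty) = 0.15·0.6000 / (0.15·0.6000 + 0.45·0.4000) ≈ 0.3333
After 'high': P(faulty) = 0.85·0.3333 / (0.85·0.3333 + 0.55·0.6667) ≈ 0.4359
After 'normal': P(faulty) = 0.15·0.4359 / (0.15·0.4359 + 0.45·0.5641) ≈ 0.2048
After 'normal': P(faulty) = 0.15·0.2048 / (0.15·0.2048 + 0.45·0.7952) ≈ 0.0791
After 'high': P(faulty) = 0.85·0.0791 / (0.85·0.0791 + 0.55·0.9209) ≈ 0.1171

0.117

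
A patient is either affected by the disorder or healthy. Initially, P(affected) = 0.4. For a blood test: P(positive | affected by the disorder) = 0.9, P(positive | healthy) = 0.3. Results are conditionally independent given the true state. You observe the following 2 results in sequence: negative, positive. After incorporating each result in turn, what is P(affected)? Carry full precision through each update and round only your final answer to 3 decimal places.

0.222

After 'negative': P(affected) = 0.1·0.4000 / (0.1·0.4000 + 0.7·0.6000) ≈ 0.0870
After 'positive': P(affected) = 0.9·0.0870 / (0.9·0.0870 + 0.3·0.9130) ≈ 0.2222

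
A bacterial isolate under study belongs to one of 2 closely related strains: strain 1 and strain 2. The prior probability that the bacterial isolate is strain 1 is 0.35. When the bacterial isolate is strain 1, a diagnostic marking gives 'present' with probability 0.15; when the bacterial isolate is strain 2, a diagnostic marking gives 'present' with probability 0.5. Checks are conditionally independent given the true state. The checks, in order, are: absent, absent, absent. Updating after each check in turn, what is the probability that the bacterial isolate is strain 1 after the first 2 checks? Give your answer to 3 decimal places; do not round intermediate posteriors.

0.609

After 'absent': P(strain 1) = 0.85·0.3500 / (0.85·0.3500 + 0.5·0.6500) ≈ 0.4779
After 'absent': P(strain 1) = 0.85·0.4779 / (0.85·0.4779 + 0.5·0.5221) ≈ 0.6088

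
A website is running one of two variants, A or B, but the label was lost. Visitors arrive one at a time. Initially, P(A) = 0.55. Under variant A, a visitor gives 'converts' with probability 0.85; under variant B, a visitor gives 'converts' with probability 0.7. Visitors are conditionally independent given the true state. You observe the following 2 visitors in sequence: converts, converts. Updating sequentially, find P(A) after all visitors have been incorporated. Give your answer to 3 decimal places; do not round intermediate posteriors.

Each posterior becomes the prior for the next update.
After 'converts': P(A) = 0.85·0.5500 / (0.85·0.5500 + 0.7·0.4500) ≈ 0.5974
After 'converts': P(A) = 0.85·0.5974 / (0.85·0.5974 + 0.7·0.4026) ≈ 0.6431

0.643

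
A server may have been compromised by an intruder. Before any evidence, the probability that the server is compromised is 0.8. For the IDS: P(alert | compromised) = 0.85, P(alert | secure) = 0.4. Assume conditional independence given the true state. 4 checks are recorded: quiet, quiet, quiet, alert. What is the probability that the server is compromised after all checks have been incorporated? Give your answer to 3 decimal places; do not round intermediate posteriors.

0.117

After 'quiet': P(compromised) = 0.15·0.8000 / (0.15·0.8000 + 0.6·0.2000) ≈ 0.5000
After 'quiet': P(compromised) = 0.15·0.5000 / (0.15·0.5000 + 0.6·0.5000) ≈ 0.2000
After 'quiet': P(compromised) = 0.15·0.2000 / (0.15·0.2000 + 0.6·0.8000) ≈ 0.0588
After 'alert': P(compromised) = 0.85·0.0588 / (0.85·0.0588 + 0.4·0.9412) ≈ 0.1172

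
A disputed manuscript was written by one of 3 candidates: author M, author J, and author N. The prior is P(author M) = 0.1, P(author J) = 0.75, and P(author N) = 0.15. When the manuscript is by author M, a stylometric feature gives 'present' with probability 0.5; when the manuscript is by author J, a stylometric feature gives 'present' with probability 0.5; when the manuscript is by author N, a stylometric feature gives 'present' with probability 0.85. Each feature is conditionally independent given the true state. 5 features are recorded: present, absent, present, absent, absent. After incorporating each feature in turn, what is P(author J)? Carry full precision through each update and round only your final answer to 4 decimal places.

After 'present': normaliser = 0.5·0.1000 + 0.5·0.7500 + 0.85·0.1500; P(author M) ≈ 0.0905, P(author J) ≈ 0.6787, P(author N) ≈ 0.2308
After 'absent': normaliser = 0.5·0.0905 + 0.5·0.6787 + 0.15·0.2308; P(author M) ≈ 0.1079, P(author J) ≈ 0.8095, P(author N) ≈ 0.0826
After 'present': normaliser = 0.5·0.1079 + 0.5·0.8095 + 0.85·0.0826; P(author M) ≈ 0.1020, P(author J) ≈ 0.7653, P(author N) ≈ 0.1327
After 'absent': normaliser = 0.5·0.1020 + 0.5·0.7653 + 0.15·0.1327; P(author M) ≈ 0.1125, P(author J) ≈ 0.8436, P(author N) ≈ 0.0439
After 'absent': normaliser = 0.5·0.1125 + 0.5·0.8436 + 0.15·0.0439; P(author M) ≈ 0.1160, P(author J) ≈ 0.8704, P(author N) ≈ 0.0136

0.8704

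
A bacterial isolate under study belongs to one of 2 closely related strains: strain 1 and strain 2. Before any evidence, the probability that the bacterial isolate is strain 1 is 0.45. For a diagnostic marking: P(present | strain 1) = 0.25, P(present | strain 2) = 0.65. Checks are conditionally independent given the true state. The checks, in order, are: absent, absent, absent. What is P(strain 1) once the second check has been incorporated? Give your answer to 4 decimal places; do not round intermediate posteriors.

After 'absent': P(strain 1) = 0.75·0.4500 / (0.75·0.4500 + 0.35·0.5500) ≈ 0.6368
After 'absent': P(strain 1) = 0.75·0.6368 / (0.75·0.6368 + 0.35·0.3632) ≈ 0.7898

0.7898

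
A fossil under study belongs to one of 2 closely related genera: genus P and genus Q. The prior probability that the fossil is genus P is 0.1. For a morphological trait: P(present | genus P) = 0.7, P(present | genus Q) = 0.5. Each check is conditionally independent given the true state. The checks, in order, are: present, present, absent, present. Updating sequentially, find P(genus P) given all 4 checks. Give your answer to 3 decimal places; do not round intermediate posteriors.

After 'present': P(genus P) = 0.7·0.1000 / (0.7·0.1000 + 0.5·0.9000) ≈ 0.1346
After 'present': P(genus P) = 0.7·0.1346 / (0.7·0.1346 + 0.5·0.8654) ≈ 0.1788
After 'absent': P(genus P) = 0.3·0.1788 / (0.3·0.1788 + 0.5·0.8212) ≈ 0.1156
After 'present': P(genus P) = 0.7·0.1156 / (0.7·0.1156 + 0.5·0.8844) ≈ 0.1546

0.155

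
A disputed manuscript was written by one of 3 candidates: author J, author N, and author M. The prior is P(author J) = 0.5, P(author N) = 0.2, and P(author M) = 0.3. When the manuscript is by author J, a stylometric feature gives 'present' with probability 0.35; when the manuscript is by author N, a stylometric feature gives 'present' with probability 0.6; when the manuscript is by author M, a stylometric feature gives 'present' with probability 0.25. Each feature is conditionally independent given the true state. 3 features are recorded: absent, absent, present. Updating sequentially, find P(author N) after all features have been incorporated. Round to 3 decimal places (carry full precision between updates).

0.142

After 'absent': normaliser = 0.65·0.5000 + 0.4·0.2000 + 0.75·0.3000; P(author J) ≈ 0.5159, P(author N) ≈ 0.1270, P(author M) ≈ 0.3571
After 'absent': normaliser = 0.65·0.5159 + 0.4·0.1270 + 0.75·0.3571; P(author J) ≈ 0.5127, P(author N) ≈ 0.0777, P(author M) ≈ 0.4096
After 'present': normaliser = 0.35·0.5127 + 0.6·0.0777 + 0.25·0.4096; P(author J) ≈ 0.5464, P(author N) ≈ 0.1419, P(author M) ≈ 0.3117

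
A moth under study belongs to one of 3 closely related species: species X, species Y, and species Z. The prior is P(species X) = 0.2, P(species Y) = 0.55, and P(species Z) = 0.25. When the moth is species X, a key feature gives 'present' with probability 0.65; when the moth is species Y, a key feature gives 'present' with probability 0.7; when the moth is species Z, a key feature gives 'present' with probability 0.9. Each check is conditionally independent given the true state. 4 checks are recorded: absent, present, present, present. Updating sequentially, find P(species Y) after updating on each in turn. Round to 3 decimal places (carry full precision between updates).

After 'absent': normaliser = 0.35·0.2000 + 0.3·0.5500 + 0.1·0.2500; P(species X) ≈ 0.2692, P(species Y) ≈ 0.6346, P(species Z) ≈ 0.0962
After 'present': normaliser = 0.65·0.2692 + 0.7·0.6346 + 0.9·0.0962; P(species X) ≈ 0.2480, P(species Y) ≈ 0.6294, P(species Z) ≈ 0.1226
After 'present': normaliser = 0.65·0.2480 + 0.7·0.6294 + 0.9·0.1226; P(species X) ≈ 0.2263, P(species Y) ≈ 0.6187, P(species Z) ≈ 0.1550
After 'present': normaliser = 0.65·0.2263 + 0.7·0.6187 + 0.9·0.1550; P(species X) ≈ 0.2044, P(species Y) ≈ 0.6018, P(species Z) ≈ 0.1938

0.602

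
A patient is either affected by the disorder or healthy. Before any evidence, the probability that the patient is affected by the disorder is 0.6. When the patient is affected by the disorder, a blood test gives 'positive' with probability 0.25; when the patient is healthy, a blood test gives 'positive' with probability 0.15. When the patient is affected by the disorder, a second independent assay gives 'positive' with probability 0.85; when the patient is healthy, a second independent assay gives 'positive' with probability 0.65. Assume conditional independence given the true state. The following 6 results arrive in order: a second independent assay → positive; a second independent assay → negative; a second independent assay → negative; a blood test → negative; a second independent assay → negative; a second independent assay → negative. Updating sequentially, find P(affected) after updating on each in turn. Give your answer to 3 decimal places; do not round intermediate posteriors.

0.055

After a second independent assay='positive': P(affected) = 0.85·0.6000 / (0.85·0.6000 + 0.65·0.4000) ≈ 0.6623
After a second independent assay='negative': P(affected) = 0.15·0.6623 / (0.15·0.6623 + 0.35·0.3377) ≈ 0.4567
After a second independent assay='negative': P(affected) = 0.15·0.4567 / (0.15·0.4567 + 0.35·0.5433) ≈ 0.2649
After a blood test='negative': P(affected) = 0.75·0.2649 / (0.75·0.2649 + 0.85·0.7351) ≈ 0.2412
After a second independent assay='negative': P(affected) = 0.15·0.2412 / (0.15·0.2412 + 0.35·0.7588) ≈ 0.1199
After a second independent assay='negative': P(affected) = 0.15·0.1199 / (0.15·0.1199 + 0.35·0.8801) ≈ 0.0552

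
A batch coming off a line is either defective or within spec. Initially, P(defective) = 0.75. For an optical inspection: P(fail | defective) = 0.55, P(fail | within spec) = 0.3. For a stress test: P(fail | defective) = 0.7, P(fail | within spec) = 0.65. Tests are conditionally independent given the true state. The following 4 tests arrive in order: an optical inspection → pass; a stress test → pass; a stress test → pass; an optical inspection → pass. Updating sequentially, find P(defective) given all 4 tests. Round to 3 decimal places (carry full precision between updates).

0.477

Each posterior becomes the prior for the next update.
After an optical inspection='pass': P(defective) = 0.45·0.7500 / (0.45·0.7500 + 0.7·0.2500) ≈ 0.6585
After a stress test='pass': P(defective) = 0.3·0.6585 / (0.3·0.6585 + 0.35·0.3415) ≈ 0.6231
After a stress test='pass': P(defective) = 0.3·0.6231 / (0.3·0.6231 + 0.35·0.3769) ≈ 0.5862
After an optical inspection='pass': P(defective) = 0.45·0.5862 / (0.45·0.5862 + 0.7·0.4138) ≈ 0.4767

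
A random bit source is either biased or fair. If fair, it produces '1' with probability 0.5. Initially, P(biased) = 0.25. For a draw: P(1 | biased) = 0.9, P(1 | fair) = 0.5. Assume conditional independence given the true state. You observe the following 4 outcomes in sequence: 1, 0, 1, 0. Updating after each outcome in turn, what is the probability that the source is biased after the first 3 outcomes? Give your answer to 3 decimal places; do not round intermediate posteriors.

Apply Bayes' rule sequentially, carrying P(biased) forward.
After '1': P(biased) = 0.9·0.2500 / (0.9·0.2500 + 0.5·0.7500) ≈ 0.3750
After '0': P(biased) = 0.1·0.3750 / (0.1·0.3750 + 0.5·0.6250) ≈ 0.1071
After '1': P(biased) = 0.9·0.1071 / (0.9·0.1071 + 0.5·0.8929) ≈ 0.1776

0.178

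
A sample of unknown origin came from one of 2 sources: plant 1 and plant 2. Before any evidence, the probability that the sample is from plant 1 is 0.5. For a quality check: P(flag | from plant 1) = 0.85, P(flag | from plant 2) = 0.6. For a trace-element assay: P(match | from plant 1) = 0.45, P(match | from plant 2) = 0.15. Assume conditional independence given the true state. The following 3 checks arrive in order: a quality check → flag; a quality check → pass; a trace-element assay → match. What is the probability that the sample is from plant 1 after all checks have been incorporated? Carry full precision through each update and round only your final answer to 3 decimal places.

0.614

After a quality check='flag': P(plant 1) = 0.85·0.5000 / (0.85·0.5000 + 0.6·0.5000) ≈ 0.5862
After a quality check='pass': P(plant 1) = 0.15·0.5862 / (0.15·0.5862 + 0.4·0.4138) ≈ 0.3469
After a trace-element assay='match': P(plant 1) = 0.45·0.3469 / (0.45·0.3469 + 0.15·0.6531) ≈ 0.6145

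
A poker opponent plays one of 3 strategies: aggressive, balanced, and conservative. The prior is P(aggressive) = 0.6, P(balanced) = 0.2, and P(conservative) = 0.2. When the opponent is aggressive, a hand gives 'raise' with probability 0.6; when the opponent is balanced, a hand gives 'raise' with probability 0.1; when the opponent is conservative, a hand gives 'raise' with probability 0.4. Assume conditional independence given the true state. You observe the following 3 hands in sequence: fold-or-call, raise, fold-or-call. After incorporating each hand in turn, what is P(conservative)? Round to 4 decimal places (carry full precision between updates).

0.2807

Apply Bayes' rule sequentially, carrying P(conservative) forward.
After 'fold-or-call': normaliser = 0.4·0.6000 + 0.9·0.2000 + 0.6·0.2000; P(aggressive) ≈ 0.4444, P(balanced) ≈ 0.3333, P(conservative) ≈ 0.2222
After 'raise': normaliser = 0.6·0.4444 + 0.1·0.3333 + 0.4·0.2222; P(aggressive) ≈ 0.6857, P(balanced) ≈ 0.0857, P(conservative) ≈ 0.2286
After 'fold-or-call': normaliser = 0.4·0.6857 + 0.9·0.0857 + 0.6·0.2286; P(aggressive) ≈ 0.5614, P(balanced) ≈ 0.1579, P(conservative) ≈ 0.2807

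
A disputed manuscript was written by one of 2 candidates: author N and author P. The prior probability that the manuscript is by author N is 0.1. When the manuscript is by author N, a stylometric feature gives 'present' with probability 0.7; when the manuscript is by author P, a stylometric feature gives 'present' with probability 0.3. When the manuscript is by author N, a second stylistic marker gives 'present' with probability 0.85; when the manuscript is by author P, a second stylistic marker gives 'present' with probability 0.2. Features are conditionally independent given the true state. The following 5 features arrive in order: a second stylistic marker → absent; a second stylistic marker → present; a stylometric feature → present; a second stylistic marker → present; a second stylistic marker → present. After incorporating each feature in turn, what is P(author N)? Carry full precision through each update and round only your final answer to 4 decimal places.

0.7887

After a second stylistic marker='absent': P(author N) = 0.15·0.1000 / (0.15·0.1000 + 0.8·0.9000) ≈ 0.0204
After a second stylistic marker='present': P(author N) = 0.85·0.0204 / (0.85·0.0204 + 0.2·0.9796) ≈ 0.0813
After a stylometric feature='present': P(author N) = 0.7·0.0813 / (0.7·0.0813 + 0.3·0.9187) ≈ 0.1712
After a second stylistic marker='present': P(author N) = 0.85·0.1712 / (0.85·0.1712 + 0.2·0.8288) ≈ 0.4675
After a second stylistic marker='present': P(author N) = 0.85·0.4675 / (0.85·0.4675 + 0.2·0.5325) ≈ 0.7887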